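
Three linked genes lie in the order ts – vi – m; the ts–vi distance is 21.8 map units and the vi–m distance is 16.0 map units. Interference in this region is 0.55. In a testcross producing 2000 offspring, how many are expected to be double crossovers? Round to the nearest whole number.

Map distances give recombination frequencies of 0.218 and 0.160 for the two intervals.
With interference 0.55 (so coincidence = 0.45), expected double-crossover frequency = 0.218 × 0.160 × 0.45 = 0.01570.
Expected number = 0.01570 × 2000 = 31.39 ≈ 31.

31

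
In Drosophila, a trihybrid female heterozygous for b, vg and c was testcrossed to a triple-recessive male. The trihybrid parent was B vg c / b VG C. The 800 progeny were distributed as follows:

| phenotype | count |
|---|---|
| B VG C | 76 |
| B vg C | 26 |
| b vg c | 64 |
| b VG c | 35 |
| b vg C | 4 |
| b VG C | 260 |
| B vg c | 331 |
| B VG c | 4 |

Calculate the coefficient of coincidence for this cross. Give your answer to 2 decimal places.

The two rarest classes, B VG c and b vg C, are the double crossovers. Comparing them with the parentals, only the vg allele has switched, so vg is the middle locus and the order is c – vg – b.
c–vg: (61 + 8)/800 = 0.0862; vg–b: (140 + 8)/800 = 0.1850.
Expected DCO frequency = 0.0862 × 0.1850 ≈ 0.01595; observed = 8/800 ≈ 0.01000.
Coefficient of coincidence = 0.01000/0.01595 ≈ 0.63.

0.63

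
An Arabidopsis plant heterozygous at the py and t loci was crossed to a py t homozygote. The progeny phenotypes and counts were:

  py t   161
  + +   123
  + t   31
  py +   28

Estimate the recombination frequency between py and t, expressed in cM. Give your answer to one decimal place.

17.2 cM

The two most frequent classes, + + (123) and py t (161), are the parental types, so the F1 was + + / py t.
The recombinant classes are + t and py +: 31 + 28 = 59.
Recombination frequency = 59/343 = 0.1720 ≈ 17.2%, i.e. 17.2 cM.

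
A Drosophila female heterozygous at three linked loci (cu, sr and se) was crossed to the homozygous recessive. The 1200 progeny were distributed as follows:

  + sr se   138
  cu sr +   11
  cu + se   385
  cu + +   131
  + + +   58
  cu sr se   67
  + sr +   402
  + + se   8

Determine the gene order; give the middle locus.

cu

The two most frequent reciprocal classes, cu + se and + sr +, are the parental types, so the F1 was cu + se / + sr +.
The two rarest classes, + + se and cu sr +, are the double crossovers. Comparing them with the parentals, only the cu allele has switched, so cu is the middle locus and the order is sr – cu – se.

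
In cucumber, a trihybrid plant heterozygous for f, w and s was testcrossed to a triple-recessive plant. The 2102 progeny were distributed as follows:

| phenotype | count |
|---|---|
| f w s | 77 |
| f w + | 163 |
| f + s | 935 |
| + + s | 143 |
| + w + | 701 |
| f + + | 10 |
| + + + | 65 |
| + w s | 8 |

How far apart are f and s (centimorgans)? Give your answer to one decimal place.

The two most frequent reciprocal classes, f + s and + w +, are the parental types, so the F1 was f + s / + w +.
The two rarest classes, f + + and + w s, are the double crossovers. Comparing them with the parentals, only the s allele has switched, so s is the middle locus and the order is w – s – f.
Crossovers in the s–f interval produce the single-crossover classes + + s and f w + (143 + 163 = 306) plus the double crossovers (18).
RF(s–f) = (306 + 18) / 2102 = 324/2102 = 0.1541 → 15.4 centimorgans.

15.4 centimorgans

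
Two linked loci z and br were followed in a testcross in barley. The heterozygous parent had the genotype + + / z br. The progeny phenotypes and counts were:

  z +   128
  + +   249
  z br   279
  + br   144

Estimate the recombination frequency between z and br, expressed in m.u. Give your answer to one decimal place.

The recombinant classes are + br and z +: 144 + 128 = 272.
Recombination frequency = 272/800 = 0.3400 ≈ 34.0%, i.e. 34.0 m.u.

34.0 m.u.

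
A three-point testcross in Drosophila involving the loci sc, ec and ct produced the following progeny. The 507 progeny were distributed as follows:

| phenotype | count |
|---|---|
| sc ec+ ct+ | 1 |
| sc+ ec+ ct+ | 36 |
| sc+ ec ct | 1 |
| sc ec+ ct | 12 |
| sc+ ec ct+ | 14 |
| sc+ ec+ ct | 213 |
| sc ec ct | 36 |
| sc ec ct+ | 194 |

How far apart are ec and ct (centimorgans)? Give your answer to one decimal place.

The two most frequent reciprocal classes, sc ec ct+ and sc+ ec+ ct, are the parental types, so the F1 was sc ec ct+ / sc+ ec+ ct.
The two rarest classes, sc ec+ ct+ and sc+ ec ct, are the double crossovers. Comparing them with the parentals, only the ec allele has switched, so ec is the middle locus and the order is ct – ec – sc.
Crossovers in the ct–ec interval produce the single-crossover classes sc ec ct and sc+ ec+ ct+ (36 + 36 = 72) plus the double crossovers (2).
RF(ct–ec) = (72 + 2) / 507 = 74/507 = 0.1460 → 14.6 centimorgans.

14.6 centimorgans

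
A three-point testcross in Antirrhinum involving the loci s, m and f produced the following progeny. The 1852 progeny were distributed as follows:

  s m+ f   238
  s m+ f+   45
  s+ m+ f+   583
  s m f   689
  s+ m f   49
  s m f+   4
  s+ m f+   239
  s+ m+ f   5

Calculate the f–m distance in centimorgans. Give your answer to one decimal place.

26.2 centimorgans

The two most frequent reciprocal classes, s m f and s+ m+ f+, are the parental types, so the F1 was s m f / s+ m+ f+.
The two rarest classes, s m f+ and s+ m+ f, are the double crossovers. Comparing them with the parentals, only the f allele has switched, so f is the middle locus and the order is m – f – s.
Crossovers in the m–f interval produce the single-crossover classes s m+ f and s+ m f+ (238 + 239 = 477) plus the double crossovers (9).
RF(m–f) = (477 + 9) / 1852 = 486/1852 = 0.2624 → 26.2 centimorgans.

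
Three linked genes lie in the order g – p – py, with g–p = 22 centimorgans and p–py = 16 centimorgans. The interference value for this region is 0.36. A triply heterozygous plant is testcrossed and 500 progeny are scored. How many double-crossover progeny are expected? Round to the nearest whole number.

11

Map distances give recombination frequencies of 0.220 and 0.160 for the two intervals.
With interference 0.36 (so coincidence = 0.64), expected double-crossover frequency = 0.220 × 0.160 × 0.64 = 0.02253.
Expected number = 0.02253 × 500 = 11.26 ≈ 11.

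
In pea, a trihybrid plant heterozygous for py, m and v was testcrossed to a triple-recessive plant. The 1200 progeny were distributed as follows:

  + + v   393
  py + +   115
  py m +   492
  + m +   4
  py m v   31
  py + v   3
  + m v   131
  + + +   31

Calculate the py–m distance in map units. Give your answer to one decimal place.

The two most frequent reciprocal classes, py m + and + + v, are the parental types, so the F1 was py m + / + + v.
The two rarest classes, + m + and py + v, are the double crossovers. Comparing them with the parentals, only the py allele has switched, so py is the middle locus and the order is m – py – v.
Crossovers in the m–py interval produce the single-crossover classes py + + and + m v (115 + 131 = 246) plus the double crossovers (7).
RF(m–py) = (246 + 7) / 1200 = 253/1200 = 0.2108 → 21.1 map units.

21.1 map units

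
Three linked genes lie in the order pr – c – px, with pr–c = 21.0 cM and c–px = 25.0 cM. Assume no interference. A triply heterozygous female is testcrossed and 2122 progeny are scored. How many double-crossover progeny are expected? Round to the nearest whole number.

Map distances give recombination frequencies of 0.210 and 0.250 for the two intervals.
With no interference, expected double-crossover frequency = 0.210 × 0.250 = 0.05250.
Expected number = 0.05250 × 2122 = 111.41 ≈ 111.

111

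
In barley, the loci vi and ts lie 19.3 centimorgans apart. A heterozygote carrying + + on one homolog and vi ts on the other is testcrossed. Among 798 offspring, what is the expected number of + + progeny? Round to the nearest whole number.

322

A map distance of 19.3 centimorgans corresponds to a recombination frequency of 0.193.
The F1 is + + / vi ts, so + + is a parental gamete class with expected frequency (1 − r)/2 = 0.807/2 = 0.4035.
Expected number = 0.4035 × 798 = 321.99 ≈ 322.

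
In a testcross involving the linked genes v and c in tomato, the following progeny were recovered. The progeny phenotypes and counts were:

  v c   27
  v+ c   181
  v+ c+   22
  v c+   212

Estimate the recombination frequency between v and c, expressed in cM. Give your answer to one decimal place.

11.1 cM

The two most frequent classes, v+ c (181) and v c+ (212), are the parental types, so the F1 was v+ c / v c+.
The recombinant classes are v+ c+ and v c: 22 + 27 = 49.
Recombination frequency = 49/442 = 0.1109 ≈ 11.1%, i.e. 11.1 cM.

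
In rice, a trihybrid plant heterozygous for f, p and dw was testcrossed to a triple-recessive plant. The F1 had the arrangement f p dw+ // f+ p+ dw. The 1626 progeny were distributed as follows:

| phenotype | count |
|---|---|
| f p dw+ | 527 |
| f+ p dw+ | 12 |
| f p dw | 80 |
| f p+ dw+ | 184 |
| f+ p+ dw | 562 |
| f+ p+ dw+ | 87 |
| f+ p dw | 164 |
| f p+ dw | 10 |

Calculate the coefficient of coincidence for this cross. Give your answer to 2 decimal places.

0.51

The two rarest classes, f+ p dw+ and f p+ dw, are the double crossovers. Comparing them with the parentals, only the f allele has switched, so f is the middle locus and the order is p – f – dw.
p–f: (348 + 22)/1626 = 0.2276; f–dw: (167 + 22)/1626 = 0.1162.
Expected DCO frequency = 0.2276 × 0.1162 ≈ 0.02645; observed = 22/1626 ≈ 0.01353.
Coefficient of coincidence = 0.01353/0.02645 ≈ 0.51.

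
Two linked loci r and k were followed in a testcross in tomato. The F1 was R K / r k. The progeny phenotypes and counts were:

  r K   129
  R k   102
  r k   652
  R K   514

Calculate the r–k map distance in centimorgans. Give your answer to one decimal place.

16.5 centimorgans

The recombinant classes are R k and r K: 102 + 129 = 231.
Recombination frequency = 231/1397 = 0.1654 ≈ 16.5%, i.e. 16.5 centimorgans.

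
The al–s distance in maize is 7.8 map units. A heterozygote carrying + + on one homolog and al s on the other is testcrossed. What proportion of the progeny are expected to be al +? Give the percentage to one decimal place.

3.9%

A map distance of 7.8 map units corresponds to a recombination frequency of 0.078.
The F1 is + + / al s, so al + is a recombinant gamete class with expected frequency r/2 = 0.078/2 = 0.0390.
That is 0.0390 = 3.9% of the progeny.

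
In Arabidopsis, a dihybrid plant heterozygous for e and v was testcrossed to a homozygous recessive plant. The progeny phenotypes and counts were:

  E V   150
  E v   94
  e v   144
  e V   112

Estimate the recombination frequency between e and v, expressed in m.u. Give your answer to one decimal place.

41.2 m.u.

The two most frequent classes, E V (150) and e v (144), are the parental types, so the F1 was E V / e v.
The recombinant classes are E v and e V: 94 + 112 = 206.
Recombination frequency = 206/500 = 0.4120 ≈ 41.2%, i.e. 41.2 m.u.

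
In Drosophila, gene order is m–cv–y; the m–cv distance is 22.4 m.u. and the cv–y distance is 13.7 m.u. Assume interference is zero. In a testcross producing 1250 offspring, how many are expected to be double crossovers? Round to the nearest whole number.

38

Map distances give recombination frequencies of 0.224 and 0.137 for the two intervals.
With no interference, expected double-crossover frequency = 0.224 × 0.137 = 0.03069.
Expected number = 0.03069 × 1250 = 38.36 ≈ 38.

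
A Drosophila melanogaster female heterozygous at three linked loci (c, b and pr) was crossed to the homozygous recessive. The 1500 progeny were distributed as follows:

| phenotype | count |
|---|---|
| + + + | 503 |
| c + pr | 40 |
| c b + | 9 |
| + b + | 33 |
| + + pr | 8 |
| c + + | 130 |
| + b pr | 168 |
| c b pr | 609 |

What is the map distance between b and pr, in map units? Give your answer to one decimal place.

The two most frequent reciprocal classes, + + + and c b pr, are the parental types, so the F1 was + + + / c b pr.
The two rarest classes, + + pr and c b +, are the double crossovers. Comparing them with the parentals, only the pr allele has switched, so pr is the middle locus and the order is c – pr – b.
Crossovers in the pr–b interval produce the single-crossover classes + b + and c + pr (33 + 40 = 73) plus the double crossovers (17).
RF(pr–b) = (73 + 17) / 1500 = 90/1500 = 0.0600 → 6.0 map units.

6.0 map units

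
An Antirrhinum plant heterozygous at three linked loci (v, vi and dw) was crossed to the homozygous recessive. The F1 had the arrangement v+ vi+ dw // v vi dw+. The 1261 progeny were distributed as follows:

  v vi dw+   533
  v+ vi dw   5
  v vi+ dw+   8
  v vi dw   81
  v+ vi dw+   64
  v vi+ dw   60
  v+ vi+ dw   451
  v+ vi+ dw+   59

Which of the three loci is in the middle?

The two rarest classes, v+ vi dw and v vi+ dw+, are the double crossovers. Comparing them with the parentals, only the vi allele has switched, so vi is the middle locus and the order is dw – vi – v.

vi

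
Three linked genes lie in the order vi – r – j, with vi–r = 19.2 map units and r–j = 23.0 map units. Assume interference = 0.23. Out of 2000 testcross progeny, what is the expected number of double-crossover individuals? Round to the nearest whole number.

Map distances give recombination frequencies of 0.192 and 0.230 for the two intervals.
With interference 0.23 (so coincidence = 0.77), expected double-crossover frequency = 0.192 × 0.230 × 0.77 = 0.03400.
Expected number = 0.03400 × 2000 = 68.01 ≈ 68.

68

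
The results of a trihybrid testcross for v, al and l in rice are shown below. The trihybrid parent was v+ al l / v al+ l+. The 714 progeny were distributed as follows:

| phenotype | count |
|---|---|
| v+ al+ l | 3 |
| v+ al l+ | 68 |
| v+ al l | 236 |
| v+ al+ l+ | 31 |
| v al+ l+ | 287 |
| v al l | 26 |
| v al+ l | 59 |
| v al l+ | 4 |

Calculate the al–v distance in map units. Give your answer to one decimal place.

9.0 map units

The two rarest classes, v+ al+ l and v al l+, are the double crossovers. Comparing them with the parentals, only the al allele has switched, so al is the middle locus and the order is l – al – v.
Crossovers in the al–v interval produce the single-crossover classes v al l and v+ al+ l+ (26 + 31 = 57) plus the double crossovers (7).
RF(al–v) = (57 + 7) / 714 = 64/714 = 0.0896 → 9.0 map units.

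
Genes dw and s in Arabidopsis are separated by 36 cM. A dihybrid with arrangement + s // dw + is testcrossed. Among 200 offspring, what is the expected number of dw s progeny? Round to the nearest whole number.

36

A map distance of 36 cM corresponds to a recombination frequency of 0.360.
The F1 is + s / dw +, so dw s is a recombinant gamete class with expected frequency r/2 = 0.360/2 = 0.1800.
Expected number = 0.1800 × 200 = 36.00 ≈ 36.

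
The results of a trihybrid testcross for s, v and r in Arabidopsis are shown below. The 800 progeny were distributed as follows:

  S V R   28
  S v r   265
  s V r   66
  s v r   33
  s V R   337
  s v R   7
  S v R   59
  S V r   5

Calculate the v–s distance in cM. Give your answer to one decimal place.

9.1 cM

The two most frequent reciprocal classes, S v r and s V R, are the parental types, so the F1 was S v r / s V R.
The two rarest classes, S V r and s v R, are the double crossovers. Comparing them with the parentals, only the v allele has switched, so v is the middle locus and the order is s – v – r.
Crossovers in the s–v interval produce the single-crossover classes s v r and S V R (33 + 28 = 61) plus the double crossovers (12).
RF(s–v) = (61 + 12) / 800 = 73/800 = 0.0912 → 9.1 cM.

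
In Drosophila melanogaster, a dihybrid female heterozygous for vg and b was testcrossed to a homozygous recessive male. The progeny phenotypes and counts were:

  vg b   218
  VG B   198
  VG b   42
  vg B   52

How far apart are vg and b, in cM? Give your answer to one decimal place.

18.4 cM

The two most frequent classes, VG B (198) and vg b (218), are the parental types, so the F1 was VG B / vg b.
The recombinant classes are VG b and vg B: 42 + 52 = 94.
Recombination frequency = 94/510 = 0.1843 ≈ 18.4%, i.e. 18.4 cM.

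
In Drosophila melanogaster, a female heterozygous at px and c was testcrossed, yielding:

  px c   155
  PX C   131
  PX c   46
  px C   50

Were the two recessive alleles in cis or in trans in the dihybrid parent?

cis

The two most frequent classes are PX C (131) and px c (155); these are the parental (non-recombinant) types.
So the F1 carried PX C on one chromosome and px c on the other — the recessive alleles are on the same chromosome (cis / coupling).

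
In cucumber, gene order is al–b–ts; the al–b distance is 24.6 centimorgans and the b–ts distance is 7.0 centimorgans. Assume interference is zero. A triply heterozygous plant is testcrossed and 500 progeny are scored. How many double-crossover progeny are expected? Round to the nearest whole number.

Map distances give recombination frequencies of 0.246 and 0.070 for the two intervals.
With no interference, expected double-crossover frequency = 0.246 × 0.070 = 0.01722.
Expected number = 0.01722 × 500 = 8.61 ≈ 9.

9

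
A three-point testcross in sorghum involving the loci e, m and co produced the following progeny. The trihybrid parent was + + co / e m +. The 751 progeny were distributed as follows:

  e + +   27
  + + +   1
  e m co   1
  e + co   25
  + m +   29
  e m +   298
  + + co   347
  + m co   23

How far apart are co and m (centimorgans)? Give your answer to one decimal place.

6.9 centimorgans

The two rarest classes, + + + and e m co, are the double crossovers. Comparing them with the parentals, only the co allele has switched, so co is the middle locus and the order is e – co – m.
Crossovers in the co–m interval produce the single-crossover classes + m co and e + + (23 + 27 = 50) plus the double crossovers (2).
RF(co–m) = (50 + 2) / 751 = 52/751 = 0.0692 → 6.9 centimorgans.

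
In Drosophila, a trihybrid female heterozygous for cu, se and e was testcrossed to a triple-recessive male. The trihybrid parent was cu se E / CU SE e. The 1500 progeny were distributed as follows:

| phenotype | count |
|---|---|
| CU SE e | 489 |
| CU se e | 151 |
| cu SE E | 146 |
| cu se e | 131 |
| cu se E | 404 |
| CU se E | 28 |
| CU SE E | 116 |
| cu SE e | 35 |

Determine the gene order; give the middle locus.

cu

The two rarest classes, CU se E and cu SE e, are the double crossovers. Comparing them with the parentals, only the cu allele has switched, so cu is the middle locus and the order is se – cu – e.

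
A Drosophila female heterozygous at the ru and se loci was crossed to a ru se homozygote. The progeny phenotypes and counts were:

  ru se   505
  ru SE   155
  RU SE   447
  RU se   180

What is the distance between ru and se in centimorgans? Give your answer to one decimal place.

26.0 centimorgans

The two most frequent classes, RU SE (447) and ru se (505), are the parental types, so the F1 was RU SE / ru se.
The recombinant classes are RU se and ru SE: 180 + 155 = 335.
Recombination frequency = 335/1287 = 0.2603 ≈ 26.0%, i.e. 26.0 centimorgans.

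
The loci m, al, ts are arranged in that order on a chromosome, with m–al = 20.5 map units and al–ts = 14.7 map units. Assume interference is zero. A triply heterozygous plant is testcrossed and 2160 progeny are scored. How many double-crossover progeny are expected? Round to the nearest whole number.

Map distances give recombination frequencies of 0.205 and 0.147 for the two intervals.
With no interference, expected double-crossover frequency = 0.205 × 0.147 = 0.03013.
Expected number = 0.03013 × 2160 = 65.09 ≈ 65.

65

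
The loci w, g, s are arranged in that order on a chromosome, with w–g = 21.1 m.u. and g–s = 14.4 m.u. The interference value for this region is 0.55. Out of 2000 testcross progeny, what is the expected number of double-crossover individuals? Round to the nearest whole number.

Map distances give recombination frequencies of 0.211 and 0.144 for the two intervals.
With interference 0.55 (so coincidence = 0.45), expected double-crossover frequency = 0.211 × 0.144 × 0.45 = 0.01367.
Expected number = 0.01367 × 2000 = 27.35 ≈ 27.

27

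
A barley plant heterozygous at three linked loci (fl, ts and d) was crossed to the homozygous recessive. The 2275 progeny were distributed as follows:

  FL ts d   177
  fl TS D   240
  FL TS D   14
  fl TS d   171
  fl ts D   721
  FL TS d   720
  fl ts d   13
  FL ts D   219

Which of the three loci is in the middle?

The two most frequent reciprocal classes, fl ts D and FL TS d, are the parental types, so the F1 was fl ts D / FL TS d.
The two rarest classes, fl ts d and FL TS D, are the double crossovers. Comparing them with the parentals, only the d allele has switched, so d is the middle locus and the order is fl – d – ts.

d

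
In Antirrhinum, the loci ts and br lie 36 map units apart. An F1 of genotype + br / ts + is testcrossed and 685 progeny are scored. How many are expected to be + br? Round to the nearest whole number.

A map distance of 36 map units corresponds to a recombination frequency of 0.360.
The F1 is + br / ts +, so + br is a parental gamete class with expected frequency (1 − r)/2 = 0.640/2 = 0.3200.
Expected number = 0.3200 × 685 = 219.20 ≈ 219.

219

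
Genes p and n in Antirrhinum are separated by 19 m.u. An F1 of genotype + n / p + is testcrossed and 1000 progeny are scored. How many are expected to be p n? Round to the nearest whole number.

A map distance of 19 m.u. corresponds to a recombination frequency of 0.190.
The F1 is + n / p +, so p n is a recombinant gamete class with expected frequency r/2 = 0.190/2 = 0.0950.
Expected number = 0.0950 × 1000 = 95.00 ≈ 95.

95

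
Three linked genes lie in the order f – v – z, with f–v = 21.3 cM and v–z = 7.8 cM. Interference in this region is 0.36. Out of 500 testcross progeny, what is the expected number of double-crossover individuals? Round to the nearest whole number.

Map distances give recombination frequencies of 0.213 and 0.078 for the two intervals.
With interference 0.36 (so coincidence = 0.64), expected double-crossover frequency = 0.213 × 0.078 × 0.64 = 0.01063.
Expected number = 0.01063 × 500 = 5.32 ≈ 5.

5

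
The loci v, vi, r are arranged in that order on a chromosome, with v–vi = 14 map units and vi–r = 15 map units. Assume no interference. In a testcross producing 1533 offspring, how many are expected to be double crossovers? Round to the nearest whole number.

32

Map distances give recombination frequencies of 0.140 and 0.150 for the two intervals.
With no interference, expected double-crossover frequency = 0.140 × 0.150 = 0.02100.
Expected number = 0.02100 × 1533 = 32.19 ≈ 32.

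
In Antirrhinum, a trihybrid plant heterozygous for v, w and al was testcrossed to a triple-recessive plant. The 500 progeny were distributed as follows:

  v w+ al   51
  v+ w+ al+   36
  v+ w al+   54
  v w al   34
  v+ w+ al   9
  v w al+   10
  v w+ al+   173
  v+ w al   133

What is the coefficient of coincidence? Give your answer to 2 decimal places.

0.86

The two most frequent reciprocal classes, v w+ al+ and v+ w al, are the parental types, so the F1 was v w+ al+ / v+ w al.
The two rarest classes, v w al+ and v+ w+ al, are the double crossovers. Comparing them with the parentals, only the w allele has switched, so w is the middle locus and the order is al – w – v.
al–w: (105 + 19)/500 = 0.2480; w–v: (70 + 19)/500 = 0.1780.
Expected DCO frequency = 0.2480 × 0.1780 ≈ 0.04414; observed = 19/500 ≈ 0.03800.
Coefficient of coincidence = 0.03800/0.04414 ≈ 0.86.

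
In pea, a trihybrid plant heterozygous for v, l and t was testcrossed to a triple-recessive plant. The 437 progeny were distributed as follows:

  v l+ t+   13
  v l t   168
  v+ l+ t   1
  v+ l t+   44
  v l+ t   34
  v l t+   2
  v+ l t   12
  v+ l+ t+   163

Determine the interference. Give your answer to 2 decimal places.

0.42

The two most frequent reciprocal classes, v l t and v+ l+ t+, are the parental types, so the F1 was v l t / v+ l+ t+.
The two rarest classes, v l t+ and v+ l+ t, are the double crossovers. Comparing them with the parentals, only the t allele has switched, so t is the middle locus and the order is l – t – v.
l–t: (78 + 3)/437 = 0.1854; t–v: (25 + 3)/437 = 0.0641.
Expected DCO frequency = 0.1854 × 0.0641 ≈ 0.01188; observed = 3/437 ≈ 0.00686.
Coefficient of coincidence = 0.00686/0.01188 ≈ 0.58; interference = 1 − 0.58 = 0.42.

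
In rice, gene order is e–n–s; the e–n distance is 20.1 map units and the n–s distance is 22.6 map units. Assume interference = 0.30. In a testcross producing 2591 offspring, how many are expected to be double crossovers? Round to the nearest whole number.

82

Map distances give recombination frequencies of 0.201 and 0.226 for the two intervals.
With interference 0.30 (so coincidence = 0.70), expected double-crossover frequency = 0.201 × 0.226 × 0.70 = 0.03180.
Expected number = 0.03180 × 2591 = 82.39 ≈ 82.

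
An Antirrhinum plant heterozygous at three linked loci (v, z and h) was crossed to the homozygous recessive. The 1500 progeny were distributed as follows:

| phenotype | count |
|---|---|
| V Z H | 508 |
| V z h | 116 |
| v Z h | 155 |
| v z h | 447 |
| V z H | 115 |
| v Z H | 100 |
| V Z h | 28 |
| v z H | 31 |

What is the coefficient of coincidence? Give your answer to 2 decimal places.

The two most frequent reciprocal classes, V Z H and v z h, are the parental types, so the F1 was V Z H / v z h.
The two rarest classes, V Z h and v z H, are the double crossovers. Comparing them with the parentals, only the h allele has switched, so h is the middle locus and the order is v – h – z.
v–h: (216 + 59)/1500 = 0.1833; h–z: (270 + 59)/1500 = 0.2193.
Expected DCO frequency = 0.1833 × 0.2193 ≈ 0.04020; observed = 59/1500 ≈ 0.03933.
Coefficient of coincidence = 0.03933/0.04020 ≈ 0.98.

0.98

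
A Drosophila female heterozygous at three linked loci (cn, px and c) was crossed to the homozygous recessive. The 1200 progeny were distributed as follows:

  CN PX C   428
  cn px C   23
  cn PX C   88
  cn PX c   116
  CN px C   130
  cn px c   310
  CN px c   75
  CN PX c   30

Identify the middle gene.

The two most frequent reciprocal classes, CN PX C and cn px c, are the parental types, so the F1 was CN PX C / cn px c.
The two rarest classes, CN PX c and cn px C, are the double crossovers. Comparing them with the parentals, only the c allele has switched, so c is the middle locus and the order is px – c – cn.

c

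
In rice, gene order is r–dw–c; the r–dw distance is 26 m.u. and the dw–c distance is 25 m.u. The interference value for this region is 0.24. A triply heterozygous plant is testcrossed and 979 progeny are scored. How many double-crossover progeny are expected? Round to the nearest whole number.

48

Map distances give recombination frequencies of 0.260 and 0.250 for the two intervals.
With interference 0.24 (so coincidence = 0.76), expected double-crossover frequency = 0.260 × 0.250 × 0.76 = 0.04940.
Expected number = 0.04940 × 979 = 48.36 ≈ 48.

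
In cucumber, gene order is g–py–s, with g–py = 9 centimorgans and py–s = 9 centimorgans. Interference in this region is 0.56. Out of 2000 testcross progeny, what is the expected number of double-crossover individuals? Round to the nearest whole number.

Map distances give recombination frequencies of 0.090 and 0.090 for the two intervals.
With interference 0.56 (so coincidence = 0.44), expected double-crossover frequency = 0.090 × 0.090 × 0.44 = 0.00356.
Expected number = 0.00356 × 2000 = 7.13 ≈ 7.

7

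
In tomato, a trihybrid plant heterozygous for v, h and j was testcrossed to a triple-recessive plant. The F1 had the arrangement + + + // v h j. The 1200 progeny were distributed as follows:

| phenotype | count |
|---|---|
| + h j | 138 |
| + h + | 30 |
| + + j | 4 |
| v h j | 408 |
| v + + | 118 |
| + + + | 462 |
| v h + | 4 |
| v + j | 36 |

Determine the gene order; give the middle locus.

The two rarest classes, + + j and v h +, are the double crossovers. Comparing them with the parentals, only the j allele has switched, so j is the middle locus and the order is h – j – v.

j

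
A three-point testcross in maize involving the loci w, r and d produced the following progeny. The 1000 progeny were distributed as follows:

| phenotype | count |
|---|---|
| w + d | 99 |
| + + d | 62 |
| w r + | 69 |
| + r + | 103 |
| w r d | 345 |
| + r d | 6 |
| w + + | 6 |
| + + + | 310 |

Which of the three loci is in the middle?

The two most frequent reciprocal classes, + + + and w r d, are the parental types, so the F1 was + + + / w r d.
The two rarest classes, w + + and + r d, are the double crossovers. Comparing them with the parentals, only the w allele has switched, so w is the middle locus and the order is d – w – r.

w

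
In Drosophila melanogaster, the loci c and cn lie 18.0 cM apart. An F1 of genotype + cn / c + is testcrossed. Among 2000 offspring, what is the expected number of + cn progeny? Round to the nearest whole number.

A map distance of 18.0 cM corresponds to a recombination frequency of 0.180.
The F1 is + cn / c +, so + cn is a parental gamete class with expected frequency (1 − r)/2 = 0.820/2 = 0.4100.
Expected number = 0.4100 × 2000 = 820.00 ≈ 820.

820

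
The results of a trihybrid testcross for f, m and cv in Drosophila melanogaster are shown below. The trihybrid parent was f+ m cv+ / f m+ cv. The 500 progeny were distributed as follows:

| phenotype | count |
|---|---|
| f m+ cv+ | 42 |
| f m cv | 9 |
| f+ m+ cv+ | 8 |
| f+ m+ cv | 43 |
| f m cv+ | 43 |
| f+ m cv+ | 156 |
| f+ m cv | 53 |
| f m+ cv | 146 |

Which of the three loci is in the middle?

The two rarest classes, f+ m+ cv+ and f m cv, are the double crossovers. Comparing them with the parentals, only the m allele has switched, so m is the middle locus and the order is cv – m – f.

m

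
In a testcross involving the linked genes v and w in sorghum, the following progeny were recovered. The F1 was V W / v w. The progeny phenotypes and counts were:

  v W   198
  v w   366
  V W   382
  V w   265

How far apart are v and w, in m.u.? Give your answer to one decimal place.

The recombinant classes are V w and v W: 265 + 198 = 463.
Recombination frequency = 463/1211 = 0.3823 ≈ 38.2%, i.e. 38.2 m.u.

38.2 m.u.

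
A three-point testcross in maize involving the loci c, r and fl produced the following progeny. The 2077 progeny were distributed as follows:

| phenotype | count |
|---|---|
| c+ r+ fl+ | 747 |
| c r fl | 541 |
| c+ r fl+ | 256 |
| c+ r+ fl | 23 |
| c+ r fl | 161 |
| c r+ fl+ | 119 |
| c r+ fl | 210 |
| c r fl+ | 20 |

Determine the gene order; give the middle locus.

fl

The two most frequent reciprocal classes, c r fl and c+ r+ fl+, are the parental types, so the F1 was c r fl / c+ r+ fl+.
The two rarest classes, c r fl+ and c+ r+ fl, are the double crossovers. Comparing them with the parentals, only the fl allele has switched, so fl is the middle locus and the order is r – fl – c.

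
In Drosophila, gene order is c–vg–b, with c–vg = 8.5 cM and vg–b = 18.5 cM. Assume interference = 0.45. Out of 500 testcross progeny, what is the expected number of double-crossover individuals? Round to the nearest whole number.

Map distances give recombination frequencies of 0.085 and 0.185 for the two intervals.
With interference 0.45 (so coincidence = 0.55), expected double-crossover frequency = 0.085 × 0.185 × 0.55 = 0.00865.
Expected number = 0.00865 × 500 = 4.32 ≈ 4.

4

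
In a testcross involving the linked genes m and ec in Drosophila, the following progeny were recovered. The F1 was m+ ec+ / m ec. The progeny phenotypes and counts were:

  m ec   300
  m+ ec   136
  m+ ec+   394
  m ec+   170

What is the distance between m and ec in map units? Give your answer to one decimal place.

30.6 map units

The recombinant classes are m+ ec and m ec+: 136 + 170 = 306.
Recombination frequency = 306/1000 = 0.3060 ≈ 30.6%, i.e. 30.6 map units.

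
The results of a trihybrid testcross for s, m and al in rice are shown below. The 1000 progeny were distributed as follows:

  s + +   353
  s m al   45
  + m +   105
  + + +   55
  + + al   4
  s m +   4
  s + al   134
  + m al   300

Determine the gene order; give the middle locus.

m

The two most frequent reciprocal classes, + m al and s + +, are the parental types, so the F1 was + m al / s + +.
The two rarest classes, + + al and s m +, are the double crossovers. Comparing them with the parentals, only the m allele has switched, so m is the middle locus and the order is al – m – s.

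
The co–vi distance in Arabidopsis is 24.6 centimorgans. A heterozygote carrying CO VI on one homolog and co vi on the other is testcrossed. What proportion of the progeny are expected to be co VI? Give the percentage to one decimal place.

12.3%

A map distance of 24.6 centimorgans corresponds to a recombination frequency of 0.246.
The F1 is CO VI / co vi, so co VI is a recombinant gamete class with expected frequency r/2 = 0.246/2 = 0.1230.
That is 0.1230 = 12.3% of the progeny.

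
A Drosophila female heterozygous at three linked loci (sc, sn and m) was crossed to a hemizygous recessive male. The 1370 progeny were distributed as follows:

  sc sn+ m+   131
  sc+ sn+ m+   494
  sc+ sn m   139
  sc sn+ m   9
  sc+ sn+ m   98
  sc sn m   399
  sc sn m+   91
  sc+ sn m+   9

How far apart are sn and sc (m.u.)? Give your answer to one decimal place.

The two most frequent reciprocal classes, sc sn m and sc+ sn+ m+, are the parental types, so the F1 was sc sn m / sc+ sn+ m+.
The two rarest classes, sc sn+ m and sc+ sn m+, are the double crossovers. Comparing them with the parentals, only the sn allele has switched, so sn is the middle locus and the order is sc – sn – m.
Crossovers in the sc–sn interval produce the single-crossover classes sc+ sn m and sc sn+ m+ (139 + 131 = 270) plus the double crossovers (18).
RF(sc–sn) = (270 + 18) / 1370 = 288/1370 = 0.2102 → 21.0 m.u.

21.0 m.u.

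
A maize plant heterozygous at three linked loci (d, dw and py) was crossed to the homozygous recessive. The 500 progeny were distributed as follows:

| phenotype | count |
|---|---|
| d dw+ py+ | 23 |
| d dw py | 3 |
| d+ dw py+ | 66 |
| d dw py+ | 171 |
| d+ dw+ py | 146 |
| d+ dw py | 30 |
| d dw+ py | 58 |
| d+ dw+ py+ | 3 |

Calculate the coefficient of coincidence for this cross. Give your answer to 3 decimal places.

The two most frequent reciprocal classes, d+ dw+ py and d dw py+, are the parental types, so the F1 was d+ dw+ py / d dw py+.
The two rarest classes, d+ dw+ py+ and d dw py, are the double crossovers. Comparing them with the parentals, only the py allele has switched, so py is the middle locus and the order is d – py – dw.
d–py: (124 + 6)/500 = 0.2600; py–dw: (53 + 6)/500 = 0.1180.
Expected DCO frequency = 0.2600 × 0.1180 ≈ 0.03068; observed = 6/500 ≈ 0.01200.
Coefficient of coincidence = 0.01200/0.03068 ≈ 0.391.

0.391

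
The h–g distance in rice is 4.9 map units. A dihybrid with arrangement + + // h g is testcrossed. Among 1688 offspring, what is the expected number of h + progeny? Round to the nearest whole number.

41

A map distance of 4.9 map units corresponds to a recombination frequency of 0.049.
The F1 is + + / h g, so h + is a recombinant gamete class with expected frequency r/2 = 0.049/2 = 0.0245.
Expected number = 0.0245 × 1688 = 41.36 ≈ 41.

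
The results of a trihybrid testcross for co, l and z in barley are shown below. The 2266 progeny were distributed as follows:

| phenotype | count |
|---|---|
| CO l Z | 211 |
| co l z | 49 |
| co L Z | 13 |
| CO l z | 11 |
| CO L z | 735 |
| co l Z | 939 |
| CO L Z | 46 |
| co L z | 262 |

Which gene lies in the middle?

l

The two most frequent reciprocal classes, co l Z and CO L z, are the parental types, so the F1 was co l Z / CO L z.
The two rarest classes, co L Z and CO l z, are the double crossovers. Comparing them with the parentals, only the l allele has switched, so l is the middle locus and the order is z – l – co.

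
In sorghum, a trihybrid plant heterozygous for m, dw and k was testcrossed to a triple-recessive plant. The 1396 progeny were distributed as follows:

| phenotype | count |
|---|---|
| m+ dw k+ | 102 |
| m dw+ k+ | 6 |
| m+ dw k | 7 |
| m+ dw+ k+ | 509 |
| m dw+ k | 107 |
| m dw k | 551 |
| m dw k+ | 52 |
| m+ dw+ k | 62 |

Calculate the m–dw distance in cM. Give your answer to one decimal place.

The two most frequent reciprocal classes, m+ dw+ k+ and m dw k, are the parental types, so the F1 was m+ dw+ k+ / m dw k.
The two rarest classes, m dw+ k+ and m+ dw k, are the double crossovers. Comparing them with the parentals, only the m allele has switched, so m is the middle locus and the order is k – m – dw.
Crossovers in the m–dw interval produce the single-crossover classes m+ dw k+ and m dw+ k (102 + 107 = 209) plus the double crossovers (13).
RF(m–dw) = (209 + 13) / 1396 = 222/1396 = 0.1590 → 15.9 cM.

15.9 cM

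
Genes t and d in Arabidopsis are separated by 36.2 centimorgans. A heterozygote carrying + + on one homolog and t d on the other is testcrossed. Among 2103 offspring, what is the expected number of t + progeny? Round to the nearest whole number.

A map distance of 36.2 centimorgans corresponds to a recombination frequency of 0.362.
The F1 is + + / t d, so t + is a recombinant gamete class with expected frequency r/2 = 0.362/2 = 0.1810.
Expected number = 0.1810 × 2103 = 380.64 ≈ 381.

381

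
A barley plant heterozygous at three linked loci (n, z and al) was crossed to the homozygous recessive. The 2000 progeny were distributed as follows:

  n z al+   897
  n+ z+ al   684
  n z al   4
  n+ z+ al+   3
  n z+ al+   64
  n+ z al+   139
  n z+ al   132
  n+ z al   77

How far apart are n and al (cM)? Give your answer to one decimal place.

13.9 cM

The two most frequent reciprocal classes, n+ z+ al and n z al+, are the parental types, so the F1 was n+ z+ al / n z al+.
The two rarest classes, n+ z+ al+ and n z al, are the double crossovers. Comparing them with the parentals, only the al allele has switched, so al is the middle locus and the order is n – al – z.
Crossovers in the n–al interval produce the single-crossover classes n z+ al and n+ z al+ (132 + 139 = 271) plus the double crossovers (7).
RF(n–al) = (271 + 7) / 2000 = 278/2000 = 0.1390 → 13.9 cM.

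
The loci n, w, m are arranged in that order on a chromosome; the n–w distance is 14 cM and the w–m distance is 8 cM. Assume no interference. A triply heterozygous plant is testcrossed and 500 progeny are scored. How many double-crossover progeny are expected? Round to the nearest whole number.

Map distances give recombination frequencies of 0.140 and 0.080 for the two intervals.
With no interference, expected double-crossover frequency = 0.140 × 0.080 = 0.01120.
Expected number = 0.01120 × 500 = 5.60 ≈ 6.

6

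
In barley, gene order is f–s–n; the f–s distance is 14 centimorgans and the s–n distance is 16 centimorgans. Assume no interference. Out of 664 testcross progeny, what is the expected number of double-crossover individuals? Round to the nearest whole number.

Map distances give recombination frequencies of 0.140 and 0.160 for the two intervals.
With no interference, expected double-crossover frequency = 0.140 × 0.160 = 0.02240.
Expected number = 0.02240 × 664 = 14.87 ≈ 15.

15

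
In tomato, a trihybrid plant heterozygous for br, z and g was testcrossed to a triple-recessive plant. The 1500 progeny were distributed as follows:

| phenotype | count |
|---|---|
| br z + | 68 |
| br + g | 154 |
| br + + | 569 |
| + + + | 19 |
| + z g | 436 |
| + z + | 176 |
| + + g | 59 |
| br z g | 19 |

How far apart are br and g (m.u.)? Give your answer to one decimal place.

The two most frequent reciprocal classes, br + + and + z g, are the parental types, so the F1 was br + + / + z g.
The two rarest classes, + + + and br z g, are the double crossovers. Comparing them with the parentals, only the br allele has switched, so br is the middle locus and the order is g – br – z.
Crossovers in the g–br interval produce the single-crossover classes br + g and + z + (154 + 176 = 330) plus the double crossovers (38).
RF(g–br) = (330 + 38) / 1500 = 368/1500 = 0.2453 → 24.5 m.u.

24.5 m.u.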